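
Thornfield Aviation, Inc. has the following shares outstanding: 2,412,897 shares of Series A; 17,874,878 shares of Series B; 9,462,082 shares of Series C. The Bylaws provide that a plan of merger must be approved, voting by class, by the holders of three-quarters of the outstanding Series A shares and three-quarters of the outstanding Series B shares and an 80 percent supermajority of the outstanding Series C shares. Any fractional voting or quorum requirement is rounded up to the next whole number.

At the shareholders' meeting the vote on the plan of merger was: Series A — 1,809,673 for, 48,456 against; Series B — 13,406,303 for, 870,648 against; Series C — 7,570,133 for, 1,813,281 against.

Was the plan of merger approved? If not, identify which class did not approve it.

Approved — every class gave the required vote.

Series A: 3/4 of 2412897 = 1809672.75, rounded up to 1809673; 1,809,673 required, 1,809,673 in favor — approved.
Series B: 3/4 of 17874878 = 13406158.50, rounded up to 13406159; 13,406,159 required, 13,406,303 in favor — approved.
Series C: 4/5 of 9462082 = 7569665.60, rounded up to 7569666; 7,569,666 required, 7,570,133 in favor — approved.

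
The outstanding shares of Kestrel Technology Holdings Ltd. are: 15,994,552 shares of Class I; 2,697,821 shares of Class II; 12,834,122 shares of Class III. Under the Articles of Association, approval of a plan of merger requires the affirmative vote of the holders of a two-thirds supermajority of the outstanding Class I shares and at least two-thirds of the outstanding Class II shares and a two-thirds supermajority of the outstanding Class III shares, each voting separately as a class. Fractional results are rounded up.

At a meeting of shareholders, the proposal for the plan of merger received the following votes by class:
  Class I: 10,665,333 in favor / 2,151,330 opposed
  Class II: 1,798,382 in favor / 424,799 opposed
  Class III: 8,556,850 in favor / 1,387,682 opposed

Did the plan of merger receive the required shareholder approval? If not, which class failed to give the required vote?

Not approved — the Class II shares did not give the required vote.

Class I: 2/3 of 15994552 = 10663034.67, rounded up to 10663035; 10,663,035 required, 10,665,333 in favor — approved.
Class II: 2/3 of 2697821 = 1798547.33, rounded up to 1798548; 1,798,548 required, 1,798,382 in favor — not approved.
Class III: 2/3 of 12834122 = 8556081.33, rounded up to 8556082; 8,556,082 required, 8,556,850 in favor — approved.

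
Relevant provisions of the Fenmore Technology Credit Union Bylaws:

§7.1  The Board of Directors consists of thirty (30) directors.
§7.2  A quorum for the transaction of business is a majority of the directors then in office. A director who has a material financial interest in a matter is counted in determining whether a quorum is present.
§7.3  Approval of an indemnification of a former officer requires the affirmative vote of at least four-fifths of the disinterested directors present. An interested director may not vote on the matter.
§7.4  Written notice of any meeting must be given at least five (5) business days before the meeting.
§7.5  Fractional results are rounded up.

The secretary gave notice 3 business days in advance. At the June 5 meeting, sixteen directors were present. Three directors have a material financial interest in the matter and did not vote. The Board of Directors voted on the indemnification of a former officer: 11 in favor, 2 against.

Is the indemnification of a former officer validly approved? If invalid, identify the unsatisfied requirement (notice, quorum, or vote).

Invalid — notice requirement not satisfied.

Notice: 3 business days given; 5 required (3 < 5). Not satisfied.
Quorum: 16 present (interested directors count toward quorum); quorum is 16. Satisfied.
Vote: the indemnification of a former officer requires four-fifths of the disinterested directors present (16 − 3 = 13). 4/5 of 13 = 10.40, rounded up to 11, so 11 affirmative votes are needed; 11 voted in favor. Satisfied.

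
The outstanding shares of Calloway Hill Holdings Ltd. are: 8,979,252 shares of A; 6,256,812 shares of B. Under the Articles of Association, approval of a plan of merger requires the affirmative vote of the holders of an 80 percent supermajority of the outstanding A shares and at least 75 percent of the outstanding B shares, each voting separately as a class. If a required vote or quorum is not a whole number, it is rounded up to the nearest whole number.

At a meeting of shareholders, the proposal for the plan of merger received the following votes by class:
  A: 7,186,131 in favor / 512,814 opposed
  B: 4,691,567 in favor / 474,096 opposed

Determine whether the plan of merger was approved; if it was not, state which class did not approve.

Not approved — the B shares did not give the required vote.

A: 4/5 of 8979252 = 7183401.60, rounded up to 7183402; 7,183,402 required, 7,186,131 in favor — approved.
B: 3/4 of 6256812 = 4692609; 4,692,609 required, 4,691,567 in favor — not approved.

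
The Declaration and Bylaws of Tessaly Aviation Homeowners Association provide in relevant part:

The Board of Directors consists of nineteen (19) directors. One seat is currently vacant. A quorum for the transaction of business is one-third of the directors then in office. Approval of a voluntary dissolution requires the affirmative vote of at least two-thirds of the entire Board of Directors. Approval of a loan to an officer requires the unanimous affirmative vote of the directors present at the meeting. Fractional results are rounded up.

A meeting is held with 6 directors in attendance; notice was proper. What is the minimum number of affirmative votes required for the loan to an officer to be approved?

The loan to an officer requires the unanimous vote of the directors present (6).
Unanimous means all 6.

6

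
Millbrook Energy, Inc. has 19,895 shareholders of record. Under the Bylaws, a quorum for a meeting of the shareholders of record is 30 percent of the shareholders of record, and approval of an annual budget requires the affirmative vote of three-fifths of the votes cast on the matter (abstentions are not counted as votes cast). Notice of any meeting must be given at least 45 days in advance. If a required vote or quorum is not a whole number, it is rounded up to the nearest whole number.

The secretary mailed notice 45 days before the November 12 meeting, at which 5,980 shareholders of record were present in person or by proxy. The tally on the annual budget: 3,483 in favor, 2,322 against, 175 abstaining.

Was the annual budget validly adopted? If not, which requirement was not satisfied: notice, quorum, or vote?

Valid — all requirements satisfied.

Notice: 45 days given; 45 required. Satisfied.
Quorum: 30% of 19,895 = 5,968.50, rounded up to 5,969; 5,980 present. Satisfied.
Vote: requires three-fifths of the votes cast (5,980 − 175 abstaining = 5,805); 3/5 of 5805 = 3483, so 3,483 needed; 3,483 in favor. Satisfied.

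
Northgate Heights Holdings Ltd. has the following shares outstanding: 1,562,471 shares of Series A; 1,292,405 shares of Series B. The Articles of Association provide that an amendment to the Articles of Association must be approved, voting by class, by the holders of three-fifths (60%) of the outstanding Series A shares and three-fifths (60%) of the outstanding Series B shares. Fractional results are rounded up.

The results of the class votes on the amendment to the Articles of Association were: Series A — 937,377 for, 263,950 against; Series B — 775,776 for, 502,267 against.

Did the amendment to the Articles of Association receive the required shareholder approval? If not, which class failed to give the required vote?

Series A: 3/5 of 1562471 = 937482.60, rounded up to 937483; 937,483 required, 937,377 in favor — not approved.
Series B: 3/5 of 1292405 = 775443; 775,443 required, 775,776 in favor — approved.

Not approved — the Series A shares did not give the required vote.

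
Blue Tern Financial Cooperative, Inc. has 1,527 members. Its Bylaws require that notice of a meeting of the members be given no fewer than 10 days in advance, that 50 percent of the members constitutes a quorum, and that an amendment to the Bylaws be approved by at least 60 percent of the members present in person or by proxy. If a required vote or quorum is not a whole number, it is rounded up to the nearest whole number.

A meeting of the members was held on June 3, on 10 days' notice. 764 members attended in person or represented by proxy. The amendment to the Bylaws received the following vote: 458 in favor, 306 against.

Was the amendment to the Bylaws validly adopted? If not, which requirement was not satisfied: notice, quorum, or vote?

Notice: 10 days given; 10 required. Satisfied.
Quorum: 50% of 1,527 = 763.50, rounded up to 764; 764 present. Satisfied.
Vote: requires three-fifths of those present (764); 3/5 of 764 = 458.40, rounded up to 459, so 459 needed; 458 in favor. Not satisfied.

Invalid — vote requirement not satisfied.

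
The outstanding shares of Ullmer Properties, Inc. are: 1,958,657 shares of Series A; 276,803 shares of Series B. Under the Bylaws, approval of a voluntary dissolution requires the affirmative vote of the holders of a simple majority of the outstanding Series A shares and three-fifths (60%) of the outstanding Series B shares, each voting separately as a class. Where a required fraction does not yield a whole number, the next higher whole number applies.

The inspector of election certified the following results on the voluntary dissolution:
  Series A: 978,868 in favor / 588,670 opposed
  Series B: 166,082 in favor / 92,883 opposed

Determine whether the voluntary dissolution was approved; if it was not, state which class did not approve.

Series A: a majority of 1958657 is 979329; 979,329 required, 978,868 in favor — not approved.
Series B: 3/5 of 276803 = 166081.80, rounded up to 166082; 166,082 required, 166,082 in favor — approved.

Not approved — the Series A shares did not give the required vote.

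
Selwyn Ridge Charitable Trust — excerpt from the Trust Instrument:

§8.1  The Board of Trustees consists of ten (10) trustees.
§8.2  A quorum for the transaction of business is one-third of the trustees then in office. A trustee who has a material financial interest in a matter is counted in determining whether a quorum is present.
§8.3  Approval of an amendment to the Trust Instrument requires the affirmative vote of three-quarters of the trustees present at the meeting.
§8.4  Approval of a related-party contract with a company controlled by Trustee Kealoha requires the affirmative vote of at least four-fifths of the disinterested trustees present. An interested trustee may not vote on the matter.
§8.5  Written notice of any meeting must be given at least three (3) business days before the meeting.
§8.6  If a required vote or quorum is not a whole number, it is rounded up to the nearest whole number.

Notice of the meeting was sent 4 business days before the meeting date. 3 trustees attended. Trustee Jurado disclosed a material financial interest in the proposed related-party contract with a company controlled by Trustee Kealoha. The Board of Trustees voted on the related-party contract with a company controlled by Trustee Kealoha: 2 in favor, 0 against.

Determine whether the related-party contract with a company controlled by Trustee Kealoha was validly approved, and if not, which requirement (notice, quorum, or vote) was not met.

Notice: 4 business days given; 3 required (4 ≥ 3). Satisfied.
Quorum: 3 present (interested trustees count toward quorum); quorum is 4. Not satisfied.
Vote: the related-party contract with a company controlled by Trustee Kealoha requires four-fifths of the disinterested trustees present (3 − 1 = 2). 4/5 of 2 = 1.60, rounded up to 2, so 2 affirmative votes are needed; 2 voted in favor. Satisfied. (Moot — without a quorum no business can be validly transacted.)

Invalid — quorum requirement not satisfied.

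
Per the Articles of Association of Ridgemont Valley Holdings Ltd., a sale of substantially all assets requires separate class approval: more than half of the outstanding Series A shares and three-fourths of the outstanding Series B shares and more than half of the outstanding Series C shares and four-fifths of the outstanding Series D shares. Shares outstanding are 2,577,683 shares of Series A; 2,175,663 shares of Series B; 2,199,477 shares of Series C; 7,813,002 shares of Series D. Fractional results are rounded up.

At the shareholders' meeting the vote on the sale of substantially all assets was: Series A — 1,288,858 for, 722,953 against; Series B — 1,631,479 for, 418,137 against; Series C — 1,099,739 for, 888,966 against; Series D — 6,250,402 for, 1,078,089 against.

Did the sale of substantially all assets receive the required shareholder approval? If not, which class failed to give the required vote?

Series A: a majority of 2577683 is 1288842; 1,288,842 required, 1,288,858 in favor — approved.
Series B: 3/4 of 2175663 = 1631747.25, rounded up to 1631748; 1,631,748 required, 1,631,479 in favor — not approved.
Series C: a majority of 2199477 is 1099739; 1,099,739 required, 1,099,739 in favor — approved.
Series D: 4/5 of 7813002 = 6250401.60, rounded up to 6250402; 6,250,402 required, 6,250,402 in favor — approved.

Not approved — the Series B shares did not give the required vote.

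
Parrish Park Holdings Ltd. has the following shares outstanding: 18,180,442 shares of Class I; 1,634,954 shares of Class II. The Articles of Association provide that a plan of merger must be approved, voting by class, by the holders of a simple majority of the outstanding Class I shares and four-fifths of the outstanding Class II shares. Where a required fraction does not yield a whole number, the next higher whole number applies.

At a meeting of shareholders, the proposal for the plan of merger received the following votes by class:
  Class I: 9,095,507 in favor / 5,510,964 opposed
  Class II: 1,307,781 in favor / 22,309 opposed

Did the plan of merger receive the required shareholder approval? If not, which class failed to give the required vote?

Not approved — the Class II shares did not give the required vote.

Class I: a majority of 18180442 is 9090222; 9,090,222 required, 9,095,507 in favor — approved.
Class II: 4/5 of 1634954 = 1307963.20, rounded up to 1307964; 1,307,964 required, 1,307,781 in favor — not approved.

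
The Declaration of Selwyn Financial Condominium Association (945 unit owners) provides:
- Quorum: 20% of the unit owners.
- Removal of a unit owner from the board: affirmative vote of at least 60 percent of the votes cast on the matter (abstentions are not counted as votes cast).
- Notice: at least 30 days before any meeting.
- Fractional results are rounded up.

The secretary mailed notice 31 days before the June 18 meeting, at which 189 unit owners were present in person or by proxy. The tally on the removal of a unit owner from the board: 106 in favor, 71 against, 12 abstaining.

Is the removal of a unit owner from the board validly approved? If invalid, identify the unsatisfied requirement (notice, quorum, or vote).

Invalid — vote requirement not satisfied.

Notice: 31 days given; 30 required. Satisfied.
Quorum: 20% of 945 = 189; 189 present. Satisfied.
Vote: requires three-fifths of the votes cast (189 − 12 abstaining = 177); 3/5 of 177 = 106.20, rounded up to 107, so 107 needed; 106 in favor. Not satisfied.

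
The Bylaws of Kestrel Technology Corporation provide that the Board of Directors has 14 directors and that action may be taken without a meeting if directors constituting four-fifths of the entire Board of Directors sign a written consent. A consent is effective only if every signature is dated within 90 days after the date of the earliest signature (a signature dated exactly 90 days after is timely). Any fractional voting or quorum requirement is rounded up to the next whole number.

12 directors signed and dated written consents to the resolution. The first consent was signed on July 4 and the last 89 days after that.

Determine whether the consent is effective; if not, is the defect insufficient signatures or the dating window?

Signatures required: four-fifths of 14 — 4/5 of 14 = 11.20, rounded up to 12, so 12 needed; 12 signed. Sufficient.
Dating window: the latest signature is 89 days after the earliest; the limit is 90 days. Within the window.

Effective — both the signature and dating-window requirements are satisfied.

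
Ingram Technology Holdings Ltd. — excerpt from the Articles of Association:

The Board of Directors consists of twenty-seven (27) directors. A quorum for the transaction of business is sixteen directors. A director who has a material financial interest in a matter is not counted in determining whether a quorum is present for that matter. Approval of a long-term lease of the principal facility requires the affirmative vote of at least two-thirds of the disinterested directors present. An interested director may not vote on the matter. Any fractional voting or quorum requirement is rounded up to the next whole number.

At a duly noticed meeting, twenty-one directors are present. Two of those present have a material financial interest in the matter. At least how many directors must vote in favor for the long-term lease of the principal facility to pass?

The long-term lease of the principal facility requires two-thirds of the disinterested directors present (21 − 2 = 19).
2/3 of 19 = 12.67, rounded up to 13.

13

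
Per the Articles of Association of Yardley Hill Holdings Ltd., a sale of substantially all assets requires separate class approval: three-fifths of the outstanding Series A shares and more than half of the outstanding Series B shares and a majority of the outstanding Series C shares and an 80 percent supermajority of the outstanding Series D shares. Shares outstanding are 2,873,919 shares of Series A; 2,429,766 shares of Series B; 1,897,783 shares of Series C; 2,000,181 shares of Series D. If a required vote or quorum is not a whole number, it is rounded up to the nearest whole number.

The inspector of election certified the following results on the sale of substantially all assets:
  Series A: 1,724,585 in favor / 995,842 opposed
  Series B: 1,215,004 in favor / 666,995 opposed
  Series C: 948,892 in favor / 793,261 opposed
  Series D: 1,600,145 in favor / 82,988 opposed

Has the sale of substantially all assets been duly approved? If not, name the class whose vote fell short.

Approved — every class gave the required vote.

Series A: 3/5 of 2873919 = 1724351.40, rounded up to 1724352; 1,724,352 required, 1,724,585 in favor — approved.
Series B: a majority of 2429766 is 1214884; 1,214,884 required, 1,215,004 in favor — approved.
Series C: a majority of 1897783 is 948892; 948,892 required, 948,892 in favor — approved.
Series D: 4/5 of 2000181 = 1600144.80, rounded up to 1600145; 1,600,145 required, 1,600,145 in favor — approved.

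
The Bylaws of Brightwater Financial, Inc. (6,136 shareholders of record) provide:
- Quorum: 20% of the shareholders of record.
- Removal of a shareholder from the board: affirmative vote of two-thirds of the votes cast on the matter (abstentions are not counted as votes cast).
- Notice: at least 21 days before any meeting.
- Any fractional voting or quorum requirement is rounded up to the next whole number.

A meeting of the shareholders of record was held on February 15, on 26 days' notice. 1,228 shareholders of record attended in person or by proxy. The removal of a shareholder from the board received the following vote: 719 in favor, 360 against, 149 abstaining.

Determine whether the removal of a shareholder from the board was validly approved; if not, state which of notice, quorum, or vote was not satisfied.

Invalid — vote requirement not satisfied.

Notice: 26 days given; 21 required. Satisfied.
Quorum: 20% of 6,136 = 1,227.20, rounded up to 1,228; 1,228 present. Satisfied.
Vote: requires two-thirds of the votes cast (1,228 − 149 abstaining = 1,079); 2/3 of 1079 = 719.33, rounded up to 720, so 720 needed; 719 in favor. Not satisfied.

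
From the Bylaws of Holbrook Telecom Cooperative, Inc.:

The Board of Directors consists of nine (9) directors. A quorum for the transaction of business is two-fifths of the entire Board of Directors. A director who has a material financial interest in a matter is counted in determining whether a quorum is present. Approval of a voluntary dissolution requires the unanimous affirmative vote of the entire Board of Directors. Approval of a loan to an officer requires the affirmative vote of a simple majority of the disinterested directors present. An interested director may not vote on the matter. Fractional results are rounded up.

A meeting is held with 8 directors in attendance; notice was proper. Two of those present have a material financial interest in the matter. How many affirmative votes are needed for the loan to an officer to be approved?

The loan to an officer requires a majority of the disinterested directors present (8 − 2 = 6).
A majority of 6 is 4.

4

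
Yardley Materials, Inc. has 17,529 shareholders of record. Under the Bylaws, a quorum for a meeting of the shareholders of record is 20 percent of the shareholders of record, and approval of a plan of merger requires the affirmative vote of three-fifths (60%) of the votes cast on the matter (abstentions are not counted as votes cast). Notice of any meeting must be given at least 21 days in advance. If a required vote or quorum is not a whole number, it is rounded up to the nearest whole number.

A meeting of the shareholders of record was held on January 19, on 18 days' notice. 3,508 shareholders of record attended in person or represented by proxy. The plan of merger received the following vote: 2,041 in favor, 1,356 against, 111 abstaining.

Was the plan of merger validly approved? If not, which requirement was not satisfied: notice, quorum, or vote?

Invalid — notice requirement not satisfied.

Notice: 18 days given; 21 required. Not satisfied.
Quorum: 20% of 17,529 = 3,505.80, rounded up to 3,506; 3,508 present. Satisfied.
Vote: requires three-fifths of the votes cast (3,508 − 111 abstaining = 3,397); 3/5 of 3397 = 2038.20, rounded up to 2039, so 2,039 needed; 2,041 in favor. Satisfied.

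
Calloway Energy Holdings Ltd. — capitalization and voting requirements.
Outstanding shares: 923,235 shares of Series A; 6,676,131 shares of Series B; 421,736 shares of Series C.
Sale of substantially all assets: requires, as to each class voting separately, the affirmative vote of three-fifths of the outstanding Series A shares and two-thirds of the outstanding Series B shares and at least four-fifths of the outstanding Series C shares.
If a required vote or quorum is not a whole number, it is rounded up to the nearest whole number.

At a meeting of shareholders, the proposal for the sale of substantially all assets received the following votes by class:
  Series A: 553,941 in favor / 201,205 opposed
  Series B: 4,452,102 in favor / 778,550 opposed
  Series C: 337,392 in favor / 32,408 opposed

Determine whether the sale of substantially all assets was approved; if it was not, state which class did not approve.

Series A: 3/5 of 923235 = 553941; 553,941 required, 553,941 in favor — approved.
Series B: 2/3 of 6676131 = 4450754; 4,450,754 required, 4,452,102 in favor — approved.
Series C: 4/5 of 421736 = 337388.80, rounded up to 337389; 337,389 required, 337,392 in favor — approved.

Approved — every class gave the required vote.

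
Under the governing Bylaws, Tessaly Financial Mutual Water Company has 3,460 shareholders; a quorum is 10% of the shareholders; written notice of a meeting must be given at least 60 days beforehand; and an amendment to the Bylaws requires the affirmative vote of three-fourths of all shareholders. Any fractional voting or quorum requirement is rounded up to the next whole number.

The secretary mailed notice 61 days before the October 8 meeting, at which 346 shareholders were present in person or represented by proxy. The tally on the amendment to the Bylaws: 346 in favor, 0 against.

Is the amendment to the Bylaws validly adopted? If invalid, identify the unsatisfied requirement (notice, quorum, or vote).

Notice: 61 days given; 60 required. Satisfied.
Quorum: 10% of 3,460 = 346; 346 present. Satisfied.
Vote: requires three-fourths of all shareholders (3,460); 3/4 of 3460 = 2595, so 2,595 needed; 346 in favor. Not satisfied.

Invalid — vote requirement not satisfied.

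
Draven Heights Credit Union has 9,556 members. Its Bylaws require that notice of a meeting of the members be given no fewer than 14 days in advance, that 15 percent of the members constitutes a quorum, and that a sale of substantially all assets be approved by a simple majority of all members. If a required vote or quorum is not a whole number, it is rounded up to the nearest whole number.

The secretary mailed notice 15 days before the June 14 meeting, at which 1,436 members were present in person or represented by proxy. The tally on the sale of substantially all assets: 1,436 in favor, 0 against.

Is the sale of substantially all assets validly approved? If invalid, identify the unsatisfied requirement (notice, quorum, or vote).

Notice: 15 days given; 14 required. Satisfied.
Quorum: 15% of 9,556 = 1,433.40, rounded up to 1,434; 1,436 present. Satisfied.
Vote: requires a majority of all members (9,556); a majority of 9556 is 4779, so 4,779 needed; 1,436 in favor. Not satisfied.

Invalid — vote requirement not satisfied.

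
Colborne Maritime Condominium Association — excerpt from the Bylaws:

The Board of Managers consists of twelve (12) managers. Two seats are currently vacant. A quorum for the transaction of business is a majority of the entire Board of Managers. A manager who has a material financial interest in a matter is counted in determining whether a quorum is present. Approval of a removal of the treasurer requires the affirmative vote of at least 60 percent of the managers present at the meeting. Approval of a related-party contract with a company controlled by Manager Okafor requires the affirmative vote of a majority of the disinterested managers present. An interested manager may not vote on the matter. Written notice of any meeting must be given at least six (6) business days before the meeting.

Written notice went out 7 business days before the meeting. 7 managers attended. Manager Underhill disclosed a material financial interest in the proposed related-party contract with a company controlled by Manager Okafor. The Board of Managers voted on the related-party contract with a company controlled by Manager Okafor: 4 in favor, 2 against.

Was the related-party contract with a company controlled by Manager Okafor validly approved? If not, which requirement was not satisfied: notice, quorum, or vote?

Valid — all requirements satisfied.

Notice: 7 business days given; 6 required (7 ≥ 6). Satisfied.
Quorum: 7 present (interested managers count toward quorum); quorum is 7. Satisfied.
Vote: the related-party contract with a company controlled by Manager Okafor requires a majority of the disinterested managers present (7 − 1 = 6). A majority of 6 is 4, so 4 affirmative votes are needed; 4 voted in favor. Satisfied.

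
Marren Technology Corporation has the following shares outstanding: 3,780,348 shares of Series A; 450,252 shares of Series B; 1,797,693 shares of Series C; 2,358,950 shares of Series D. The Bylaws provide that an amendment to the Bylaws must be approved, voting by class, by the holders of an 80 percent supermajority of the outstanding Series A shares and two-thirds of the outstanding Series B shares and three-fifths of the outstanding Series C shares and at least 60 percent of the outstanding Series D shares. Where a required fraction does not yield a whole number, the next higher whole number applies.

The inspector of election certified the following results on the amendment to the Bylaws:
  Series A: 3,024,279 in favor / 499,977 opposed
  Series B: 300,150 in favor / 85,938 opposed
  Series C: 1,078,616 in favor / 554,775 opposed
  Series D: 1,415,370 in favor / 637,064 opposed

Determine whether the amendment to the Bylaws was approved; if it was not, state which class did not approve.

Not approved — the Series B shares did not give the required vote.

Series A: 4/5 of 3780348 = 3024278.40, rounded up to 3024279; 3,024,279 required, 3,024,279 in favor — approved.
Series B: 2/3 of 450252 = 300168; 300,168 required, 300,150 in favor — not approved.
Series C: 3/5 of 1797693 = 1078615.80, rounded up to 1078616; 1,078,616 required, 1,078,616 in favor — approved.
Series D: 3/5 of 2358950 = 1415370; 1,415,370 required, 1,415,370 in favor — approved.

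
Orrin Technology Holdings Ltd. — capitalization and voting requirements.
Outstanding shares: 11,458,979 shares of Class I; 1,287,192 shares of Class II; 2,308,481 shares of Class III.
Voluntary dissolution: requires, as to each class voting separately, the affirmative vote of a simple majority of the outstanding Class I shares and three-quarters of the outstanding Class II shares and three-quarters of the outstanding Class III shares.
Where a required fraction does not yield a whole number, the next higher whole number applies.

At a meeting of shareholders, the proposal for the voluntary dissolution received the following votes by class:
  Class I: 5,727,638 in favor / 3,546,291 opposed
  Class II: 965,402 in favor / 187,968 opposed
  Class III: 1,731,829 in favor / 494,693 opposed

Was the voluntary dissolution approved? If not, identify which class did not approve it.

Not approved — the Class I shares did not give the required vote.

Class I: a majority of 11458979 is 5729490; 5,729,490 required, 5,727,638 in favor — not approved.
Class II: 3/4 of 1287192 = 965394; 965,394 required, 965,402 in favor — approved.
Class III: 3/4 of 2308481 = 1731360.75, rounded up to 1731361; 1,731,361 required, 1,731,829 in favor — approved.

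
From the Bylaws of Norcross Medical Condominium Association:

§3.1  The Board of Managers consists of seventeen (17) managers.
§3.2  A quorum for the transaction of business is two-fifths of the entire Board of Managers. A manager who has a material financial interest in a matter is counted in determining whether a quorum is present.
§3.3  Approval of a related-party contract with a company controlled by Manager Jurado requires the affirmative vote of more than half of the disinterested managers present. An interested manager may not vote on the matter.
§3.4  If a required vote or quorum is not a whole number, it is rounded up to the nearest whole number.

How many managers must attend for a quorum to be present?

2/5 of 17 = 6.80, rounded up to 7.

7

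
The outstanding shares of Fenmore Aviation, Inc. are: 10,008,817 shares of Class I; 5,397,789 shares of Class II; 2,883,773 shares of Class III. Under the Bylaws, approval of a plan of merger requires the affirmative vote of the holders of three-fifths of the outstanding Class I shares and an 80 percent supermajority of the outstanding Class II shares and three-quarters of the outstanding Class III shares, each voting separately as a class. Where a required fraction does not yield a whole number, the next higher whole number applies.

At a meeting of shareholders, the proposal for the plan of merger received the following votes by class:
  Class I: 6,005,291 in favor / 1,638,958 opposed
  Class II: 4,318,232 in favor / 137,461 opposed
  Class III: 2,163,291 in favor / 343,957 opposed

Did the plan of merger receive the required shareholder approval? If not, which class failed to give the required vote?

Class I: 3/5 of 10008817 = 6005290.20, rounded up to 6005291; 6,005,291 required, 6,005,291 in favor — approved.
Class II: 4/5 of 5397789 = 4318231.20, rounded up to 4318232; 4,318,232 required, 4,318,232 in favor — approved.
Class III: 3/4 of 2883773 = 2162829.75, rounded up to 2162830; 2,162,830 required, 2,163,291 in favor — approved.

Approved — every class gave the required vote.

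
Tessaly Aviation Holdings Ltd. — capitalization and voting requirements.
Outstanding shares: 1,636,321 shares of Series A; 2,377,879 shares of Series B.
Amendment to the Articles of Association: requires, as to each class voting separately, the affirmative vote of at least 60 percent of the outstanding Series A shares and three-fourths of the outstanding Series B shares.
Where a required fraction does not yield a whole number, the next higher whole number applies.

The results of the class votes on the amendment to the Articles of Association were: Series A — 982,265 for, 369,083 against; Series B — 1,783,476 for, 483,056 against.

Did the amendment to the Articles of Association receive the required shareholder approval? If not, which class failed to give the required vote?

Series A: 3/5 of 1636321 = 981792.60, rounded up to 981793; 981,793 required, 982,265 in favor — approved.
Series B: 3/4 of 2377879 = 1783409.25, rounded up to 1783410; 1,783,410 required, 1,783,476 in favor — approved.

Approved — every class gave the required vote.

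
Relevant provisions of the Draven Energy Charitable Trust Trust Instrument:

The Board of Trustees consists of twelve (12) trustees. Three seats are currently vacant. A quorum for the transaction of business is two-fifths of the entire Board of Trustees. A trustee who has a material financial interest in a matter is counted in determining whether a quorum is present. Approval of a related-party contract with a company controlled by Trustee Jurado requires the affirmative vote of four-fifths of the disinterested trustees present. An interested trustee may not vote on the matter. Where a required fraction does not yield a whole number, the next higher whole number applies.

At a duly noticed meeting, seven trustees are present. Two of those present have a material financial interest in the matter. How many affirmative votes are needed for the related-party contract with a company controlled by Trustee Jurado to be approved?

The related-party contract with a company controlled by Trustee Jurado requires four-fifths of the disinterested trustees present (7 − 2 = 5).
4/5 of 5 = 4.

4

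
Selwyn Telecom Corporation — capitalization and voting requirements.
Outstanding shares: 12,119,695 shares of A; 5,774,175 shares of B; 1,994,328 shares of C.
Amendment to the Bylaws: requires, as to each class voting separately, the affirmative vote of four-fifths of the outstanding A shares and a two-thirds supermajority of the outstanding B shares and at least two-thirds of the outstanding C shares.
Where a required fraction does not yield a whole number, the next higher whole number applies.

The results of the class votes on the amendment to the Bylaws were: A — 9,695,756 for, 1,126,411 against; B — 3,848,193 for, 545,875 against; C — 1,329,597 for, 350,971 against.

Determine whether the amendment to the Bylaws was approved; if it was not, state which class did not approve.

Not approved — the B shares did not give the required vote.

A: 4/5 of 12119695 = 9695756; 9,695,756 required, 9,695,756 in favor — approved.
B: 2/3 of 5774175 = 3849450; 3,849,450 required, 3,848,193 in favor — not approved.
C: 2/3 of 1994328 = 1329552; 1,329,552 required, 1,329,597 in favor — approved.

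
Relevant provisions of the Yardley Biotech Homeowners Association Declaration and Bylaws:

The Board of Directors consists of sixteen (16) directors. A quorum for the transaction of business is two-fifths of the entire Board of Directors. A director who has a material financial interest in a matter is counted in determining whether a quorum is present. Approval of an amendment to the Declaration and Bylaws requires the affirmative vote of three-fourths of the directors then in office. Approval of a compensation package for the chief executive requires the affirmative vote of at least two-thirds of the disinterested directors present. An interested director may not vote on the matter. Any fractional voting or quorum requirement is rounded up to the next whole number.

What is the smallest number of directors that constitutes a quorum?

7

2/5 of 16 = 6.40, rounded up to 7.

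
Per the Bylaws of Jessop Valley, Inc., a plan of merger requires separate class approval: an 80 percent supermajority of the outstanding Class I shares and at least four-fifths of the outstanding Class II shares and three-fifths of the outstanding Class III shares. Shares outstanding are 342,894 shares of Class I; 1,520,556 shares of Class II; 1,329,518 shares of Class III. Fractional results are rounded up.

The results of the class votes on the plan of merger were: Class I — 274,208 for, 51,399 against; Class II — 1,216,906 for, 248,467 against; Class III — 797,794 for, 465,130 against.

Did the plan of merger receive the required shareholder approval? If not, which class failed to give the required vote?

Class I: 4/5 of 342894 = 274315.20, rounded up to 274316; 274,316 required, 274,208 in favor — not approved.
Class II: 4/5 of 1520556 = 1216444.80, rounded up to 1216445; 1,216,445 required, 1,216,906 in favor — approved.
Class III: 3/5 of 1329518 = 797710.80, rounded up to 797711; 797,711 required, 797,794 in favor — approved.

Not approved — the Class I shares did not give the required vote.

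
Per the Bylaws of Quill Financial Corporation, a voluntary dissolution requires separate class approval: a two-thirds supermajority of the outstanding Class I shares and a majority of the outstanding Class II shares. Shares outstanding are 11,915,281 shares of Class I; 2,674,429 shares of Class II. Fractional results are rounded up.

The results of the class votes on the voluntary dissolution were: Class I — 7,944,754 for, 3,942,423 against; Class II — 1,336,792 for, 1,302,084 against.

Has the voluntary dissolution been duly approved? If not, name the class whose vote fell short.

Not approved — the Class II shares did not give the required vote.

Class I: 2/3 of 11915281 = 7943520.67, rounded up to 7943521; 7,943,521 required, 7,944,754 in favor — approved.
Class II: a majority of 2674429 is 1337215; 1,337,215 required, 1,336,792 in favor — not approved.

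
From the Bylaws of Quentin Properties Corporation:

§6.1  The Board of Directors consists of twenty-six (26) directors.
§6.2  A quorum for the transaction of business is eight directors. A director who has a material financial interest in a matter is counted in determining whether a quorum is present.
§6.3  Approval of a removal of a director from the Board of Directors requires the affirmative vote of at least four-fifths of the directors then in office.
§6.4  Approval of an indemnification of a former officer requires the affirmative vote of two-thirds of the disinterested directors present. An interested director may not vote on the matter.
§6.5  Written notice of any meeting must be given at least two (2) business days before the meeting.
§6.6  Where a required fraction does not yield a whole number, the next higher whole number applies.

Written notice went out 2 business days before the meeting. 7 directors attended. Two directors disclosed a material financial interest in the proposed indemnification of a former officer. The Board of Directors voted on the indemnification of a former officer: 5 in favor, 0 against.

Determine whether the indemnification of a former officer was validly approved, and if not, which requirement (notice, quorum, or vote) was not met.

Notice: 2 business days given; 2 required (2 ≥ 2). Satisfied.
Quorum: 7 present (interested directors count toward quorum); quorum is 8. Not satisfied.
Vote: the indemnification of a former officer requires two-thirds of the disinterested directors present (7 − 2 = 5). 2/3 of 5 = 3.33, rounded up to 4, so 4 affirmative votes are needed; 5 voted in favor. Satisfied. (Moot — without a quorum no business can be validly transacted.)

Invalid — quorum requirement not satisfied.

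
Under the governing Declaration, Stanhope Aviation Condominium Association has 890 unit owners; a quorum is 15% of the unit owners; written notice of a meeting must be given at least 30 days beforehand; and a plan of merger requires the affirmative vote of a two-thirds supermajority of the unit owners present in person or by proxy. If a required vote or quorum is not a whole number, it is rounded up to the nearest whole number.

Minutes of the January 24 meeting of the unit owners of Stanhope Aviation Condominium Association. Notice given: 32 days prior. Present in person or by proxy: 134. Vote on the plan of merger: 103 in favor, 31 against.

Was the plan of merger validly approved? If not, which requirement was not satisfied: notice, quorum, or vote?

Valid — all requirements satisfied.

Notice: 32 days given; 30 required. Satisfied.
Quorum: 15% of 890 = 133.50, rounded up to 134; 134 present. Satisfied.
Vote: requires two-thirds of those present (134); 2/3 of 134 = 89.33, rounded up to 90, so 90 needed; 103 in favor. Satisfied.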